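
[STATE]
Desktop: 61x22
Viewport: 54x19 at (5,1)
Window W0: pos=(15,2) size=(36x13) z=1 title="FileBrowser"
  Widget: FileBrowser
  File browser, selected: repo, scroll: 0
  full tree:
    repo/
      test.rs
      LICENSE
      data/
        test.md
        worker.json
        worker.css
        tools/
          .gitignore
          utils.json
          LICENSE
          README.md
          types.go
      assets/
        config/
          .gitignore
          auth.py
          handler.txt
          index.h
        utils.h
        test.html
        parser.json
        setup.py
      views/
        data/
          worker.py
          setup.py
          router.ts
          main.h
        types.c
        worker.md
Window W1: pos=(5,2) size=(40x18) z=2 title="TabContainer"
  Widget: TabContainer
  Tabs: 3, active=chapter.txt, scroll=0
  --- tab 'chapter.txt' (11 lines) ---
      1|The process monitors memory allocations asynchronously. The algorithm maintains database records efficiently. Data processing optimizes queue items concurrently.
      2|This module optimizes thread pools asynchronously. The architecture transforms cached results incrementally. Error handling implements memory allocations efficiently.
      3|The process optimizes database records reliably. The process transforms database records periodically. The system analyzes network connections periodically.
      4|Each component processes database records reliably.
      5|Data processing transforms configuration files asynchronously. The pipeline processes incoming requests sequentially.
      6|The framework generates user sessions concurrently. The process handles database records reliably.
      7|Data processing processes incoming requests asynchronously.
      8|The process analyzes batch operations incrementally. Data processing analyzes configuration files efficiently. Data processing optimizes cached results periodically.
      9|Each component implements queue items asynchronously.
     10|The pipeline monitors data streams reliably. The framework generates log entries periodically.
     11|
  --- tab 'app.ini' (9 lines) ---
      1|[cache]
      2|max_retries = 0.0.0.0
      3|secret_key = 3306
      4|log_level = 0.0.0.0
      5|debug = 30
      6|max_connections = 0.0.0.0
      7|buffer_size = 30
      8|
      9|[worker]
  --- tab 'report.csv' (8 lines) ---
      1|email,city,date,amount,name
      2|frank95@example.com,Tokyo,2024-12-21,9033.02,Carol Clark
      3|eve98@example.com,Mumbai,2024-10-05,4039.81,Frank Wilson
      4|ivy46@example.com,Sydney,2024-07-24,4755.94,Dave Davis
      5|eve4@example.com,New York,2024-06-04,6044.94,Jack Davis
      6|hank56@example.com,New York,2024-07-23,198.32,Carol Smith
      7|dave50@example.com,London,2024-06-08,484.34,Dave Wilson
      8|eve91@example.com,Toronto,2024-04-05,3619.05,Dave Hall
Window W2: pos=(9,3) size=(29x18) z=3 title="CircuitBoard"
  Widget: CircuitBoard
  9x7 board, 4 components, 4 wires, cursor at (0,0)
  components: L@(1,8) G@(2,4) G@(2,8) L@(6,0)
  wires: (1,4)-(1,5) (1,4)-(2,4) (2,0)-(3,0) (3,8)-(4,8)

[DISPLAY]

                                                      
┏━━━━━━━━━━━━━━━━━━━━━━━━━━━━━━━━━━━━━━┓━━━━━┓        
┃ Ta┏━━━━━━━━━━━━━━━━━━━━━━━━━━━┓      ┃     ┃        
┠───┃ CircuitBoard              ┃──────┨─────┨        
┃[ch┠───────────────────────────┨csv   ┃     ┃        
┃───┃   0 1 2 3 4 5 6 7 8       ┃──────┃     ┃        
┃The┃0  [.]                     ┃cation┃     ┃        
┃Thi┃                           ┃ls asy┃     ┃        
┃The┃1                   · ─ ·  ┃ecords┃     ┃        
┃Eac┃                    │      ┃e reco┃     ┃        
┃Dat┃2   ·               G      ┃gurati┃     ┃        
┃The┃    │                      ┃sions ┃     ┃        
┃Dat┃3   ·                      ┃ng req┃     ┃        
┃The┃                           ┃tions ┃━━━━━┛        
┃Eac┃4                          ┃items ┃              
┃The┃                           ┃ms rel┃              
┃   ┃5                          ┃      ┃              
┃   ┃                           ┃      ┃              
┗━━━┃6   L                      ┃━━━━━━┛              


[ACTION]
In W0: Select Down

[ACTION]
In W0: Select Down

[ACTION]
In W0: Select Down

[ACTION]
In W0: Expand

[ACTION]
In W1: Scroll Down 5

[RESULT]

                                                      
┏━━━━━━━━━━━━━━━━━━━━━━━━━━━━━━━━━━━━━━┓━━━━━┓        
┃ Ta┏━━━━━━━━━━━━━━━━━━━━━━━━━━━┓      ┃     ┃        
┠───┃ CircuitBoard              ┃──────┨─────┨        
┃[ch┠───────────────────────────┨csv   ┃     ┃        
┃───┃   0 1 2 3 4 5 6 7 8       ┃──────┃     ┃        
┃The┃0  [.]                     ┃sions ┃     ┃        
┃Dat┃                           ┃ng req┃     ┃        
┃The┃1                   · ─ ·  ┃tions ┃     ┃        
┃Eac┃                    │      ┃items ┃     ┃        
┃The┃2   ·               G      ┃ms rel┃     ┃        
┃   ┃    │                      ┃      ┃     ┃        
┃   ┃3   ·                      ┃      ┃     ┃        
┃   ┃                           ┃      ┃━━━━━┛        
┃   ┃4                          ┃      ┃              
┃   ┃                           ┃      ┃              
┃   ┃5                          ┃      ┃              
┃   ┃                           ┃      ┃              
┗━━━┃6   L                      ┃━━━━━━┛              


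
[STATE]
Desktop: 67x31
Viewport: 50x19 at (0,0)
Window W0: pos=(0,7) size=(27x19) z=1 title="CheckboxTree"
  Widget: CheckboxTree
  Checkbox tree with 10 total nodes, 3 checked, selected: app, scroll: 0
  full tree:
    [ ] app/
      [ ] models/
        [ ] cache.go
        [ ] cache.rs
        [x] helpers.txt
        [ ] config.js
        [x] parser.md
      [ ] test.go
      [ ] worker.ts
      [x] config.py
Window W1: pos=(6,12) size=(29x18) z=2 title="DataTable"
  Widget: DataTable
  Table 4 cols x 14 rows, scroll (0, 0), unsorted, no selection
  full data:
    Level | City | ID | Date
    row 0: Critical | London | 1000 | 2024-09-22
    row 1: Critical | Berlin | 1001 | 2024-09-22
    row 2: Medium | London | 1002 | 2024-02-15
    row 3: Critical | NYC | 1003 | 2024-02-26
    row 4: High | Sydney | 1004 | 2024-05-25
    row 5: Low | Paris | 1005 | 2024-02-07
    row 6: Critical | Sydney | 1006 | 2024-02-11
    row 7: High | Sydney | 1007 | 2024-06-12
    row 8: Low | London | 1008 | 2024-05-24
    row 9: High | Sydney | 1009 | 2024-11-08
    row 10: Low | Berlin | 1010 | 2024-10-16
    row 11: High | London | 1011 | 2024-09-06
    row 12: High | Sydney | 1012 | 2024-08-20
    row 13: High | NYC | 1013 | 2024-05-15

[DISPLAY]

                                                  
                                                  
                                                  
                                                  
                                                  
                                                  
                                                  
┏━━━━━━━━━━━━━━━━━━━━━━━━━┓                       
┃ CheckboxTree            ┃                       
┠─────────────────────────┨                       
┃>[-] app/                ┃                       
┃   [-] models/           ┃                       
┃     ┏━━━━━━━━━━━━━━━━━━━━━━━━━━━┓               
┃     ┃ DataTable                 ┃               
┃     ┠───────────────────────────┨               
┃     ┃Level   │City  │ID  │Date  ┃               
┃     ┃────────┼──────┼────┼──────┃               
┃   [ ┃Critical│London│1000│2024-0┃               
┃   [ ┃Critical│Berlin│1001│2024-0┃               


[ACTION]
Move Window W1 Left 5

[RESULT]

                                                  
                                                  
                                                  
                                                  
                                                  
                                                  
                                                  
┏━━━━━━━━━━━━━━━━━━━━━━━━━┓                       
┃ CheckboxTree            ┃                       
┠─────────────────────────┨                       
┃>[-] app/                ┃                       
┃   [-] models/           ┃                       
┃┏━━━━━━━━━━━━━━━━━━━━━━━━━━━┓                    
┃┃ DataTable                 ┃                    
┃┠───────────────────────────┨                    
┃┃Level   │City  │ID  │Date  ┃                    
┃┃────────┼──────┼────┼──────┃                    
┃┃Critical│London│1000│2024-0┃                    
┃┃Critical│Berlin│1001│2024-0┃                    


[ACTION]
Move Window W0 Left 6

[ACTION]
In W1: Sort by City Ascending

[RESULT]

                                                  
                                                  
                                                  
                                                  
                                                  
                                                  
                                                  
┏━━━━━━━━━━━━━━━━━━━━━━━━━┓                       
┃ CheckboxTree            ┃                       
┠─────────────────────────┨                       
┃>[-] app/                ┃                       
┃   [-] models/           ┃                       
┃┏━━━━━━━━━━━━━━━━━━━━━━━━━━━┓                    
┃┃ DataTable                 ┃                    
┃┠───────────────────────────┨                    
┃┃Level   │City ▲│ID  │Date  ┃                    
┃┃────────┼──────┼────┼──────┃                    
┃┃Critical│Berlin│1001│2024-0┃                    
┃┃Low     │Berlin│1010│2024-1┃                    


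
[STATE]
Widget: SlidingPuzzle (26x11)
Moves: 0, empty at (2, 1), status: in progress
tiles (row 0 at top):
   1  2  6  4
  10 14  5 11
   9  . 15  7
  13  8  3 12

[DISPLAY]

┌────┬────┬────┬────┐     
│  1 │  2 │  6 │  4 │     
├────┼────┼────┼────┤     
│ 10 │ 14 │  5 │ 11 │     
├────┼────┼────┼────┤     
│  9 │    │ 15 │  7 │     
├────┼────┼────┼────┤     
│ 13 │  8 │  3 │ 12 │     
└────┴────┴────┴────┘     
Moves: 0                  
                          


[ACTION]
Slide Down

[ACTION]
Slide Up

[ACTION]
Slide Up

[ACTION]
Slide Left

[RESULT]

┌────┬────┬────┬────┐     
│  1 │  2 │  6 │  4 │     
├────┼────┼────┼────┤     
│ 10 │ 14 │  5 │ 11 │     
├────┼────┼────┼────┤     
│  9 │  8 │ 15 │  7 │     
├────┼────┼────┼────┤     
│ 13 │  3 │    │ 12 │     
└────┴────┴────┴────┘     
Moves: 4                  
                          


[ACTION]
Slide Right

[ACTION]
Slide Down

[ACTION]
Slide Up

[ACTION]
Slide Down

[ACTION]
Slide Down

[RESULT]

┌────┬────┬────┬────┐     
│  1 │  2 │  6 │  4 │     
├────┼────┼────┼────┤     
│ 10 │    │  5 │ 11 │     
├────┼────┼────┼────┤     
│  9 │ 14 │ 15 │  7 │     
├────┼────┼────┼────┤     
│ 13 │  8 │  3 │ 12 │     
└────┴────┴────┴────┘     
Moves: 9                  
                          


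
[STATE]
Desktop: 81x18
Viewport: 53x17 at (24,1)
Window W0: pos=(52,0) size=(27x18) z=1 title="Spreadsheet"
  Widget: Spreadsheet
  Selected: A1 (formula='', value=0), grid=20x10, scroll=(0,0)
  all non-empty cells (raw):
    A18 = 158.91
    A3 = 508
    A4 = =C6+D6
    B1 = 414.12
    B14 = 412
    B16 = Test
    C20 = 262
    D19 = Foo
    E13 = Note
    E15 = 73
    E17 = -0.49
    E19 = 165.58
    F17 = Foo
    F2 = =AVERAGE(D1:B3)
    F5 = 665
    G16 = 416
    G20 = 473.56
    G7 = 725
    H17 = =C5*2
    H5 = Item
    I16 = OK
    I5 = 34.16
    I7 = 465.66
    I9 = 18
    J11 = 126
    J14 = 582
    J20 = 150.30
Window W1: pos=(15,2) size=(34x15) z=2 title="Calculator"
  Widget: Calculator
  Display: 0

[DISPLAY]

                            ┃ Spreadsheet            
━━━━━━━━━━━━━━━━━━━━━━━━┓   ┠────────────────────────
tor                     ┃   ┃A1:                     
────────────────────────┨   ┃       A       B       C
                       0┃   ┃------------------------
┬───┬───┐               ┃   ┃  1      [0]  414.12    
│ 9 │ ÷ │               ┃   ┃  2        0       0    
┼───┼───┤               ┃   ┃  3      508       0    
│ 6 │ × │               ┃   ┃  4        0       0    
┼───┼───┤               ┃   ┃  5        0       0    
│ 3 │ - │               ┃   ┃  6        0       0    
┼───┼───┤               ┃   ┃  7        0       0    
│ = │ + │               ┃   ┃  8        0       0    
┼───┼───┤               ┃   ┃  9        0       0    
│ MR│ M+│               ┃   ┃ 10        0       0    
━━━━━━━━━━━━━━━━━━━━━━━━┛   ┃ 11        0       0    
                            ┗━━━━━━━━━━━━━━━━━━━━━━━━


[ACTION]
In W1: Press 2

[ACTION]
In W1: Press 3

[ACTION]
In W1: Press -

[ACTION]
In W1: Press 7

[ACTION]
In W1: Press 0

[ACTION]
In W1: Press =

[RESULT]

                            ┃ Spreadsheet            
━━━━━━━━━━━━━━━━━━━━━━━━┓   ┠────────────────────────
tor                     ┃   ┃A1:                     
────────────────────────┨   ┃       A       B       C
                     -47┃   ┃------------------------
┬───┬───┐               ┃   ┃  1      [0]  414.12    
│ 9 │ ÷ │               ┃   ┃  2        0       0    
┼───┼───┤               ┃   ┃  3      508       0    
│ 6 │ × │               ┃   ┃  4        0       0    
┼───┼───┤               ┃   ┃  5        0       0    
│ 3 │ - │               ┃   ┃  6        0       0    
┼───┼───┤               ┃   ┃  7        0       0    
│ = │ + │               ┃   ┃  8        0       0    
┼───┼───┤               ┃   ┃  9        0       0    
│ MR│ M+│               ┃   ┃ 10        0       0    
━━━━━━━━━━━━━━━━━━━━━━━━┛   ┃ 11        0       0    
                            ┗━━━━━━━━━━━━━━━━━━━━━━━━


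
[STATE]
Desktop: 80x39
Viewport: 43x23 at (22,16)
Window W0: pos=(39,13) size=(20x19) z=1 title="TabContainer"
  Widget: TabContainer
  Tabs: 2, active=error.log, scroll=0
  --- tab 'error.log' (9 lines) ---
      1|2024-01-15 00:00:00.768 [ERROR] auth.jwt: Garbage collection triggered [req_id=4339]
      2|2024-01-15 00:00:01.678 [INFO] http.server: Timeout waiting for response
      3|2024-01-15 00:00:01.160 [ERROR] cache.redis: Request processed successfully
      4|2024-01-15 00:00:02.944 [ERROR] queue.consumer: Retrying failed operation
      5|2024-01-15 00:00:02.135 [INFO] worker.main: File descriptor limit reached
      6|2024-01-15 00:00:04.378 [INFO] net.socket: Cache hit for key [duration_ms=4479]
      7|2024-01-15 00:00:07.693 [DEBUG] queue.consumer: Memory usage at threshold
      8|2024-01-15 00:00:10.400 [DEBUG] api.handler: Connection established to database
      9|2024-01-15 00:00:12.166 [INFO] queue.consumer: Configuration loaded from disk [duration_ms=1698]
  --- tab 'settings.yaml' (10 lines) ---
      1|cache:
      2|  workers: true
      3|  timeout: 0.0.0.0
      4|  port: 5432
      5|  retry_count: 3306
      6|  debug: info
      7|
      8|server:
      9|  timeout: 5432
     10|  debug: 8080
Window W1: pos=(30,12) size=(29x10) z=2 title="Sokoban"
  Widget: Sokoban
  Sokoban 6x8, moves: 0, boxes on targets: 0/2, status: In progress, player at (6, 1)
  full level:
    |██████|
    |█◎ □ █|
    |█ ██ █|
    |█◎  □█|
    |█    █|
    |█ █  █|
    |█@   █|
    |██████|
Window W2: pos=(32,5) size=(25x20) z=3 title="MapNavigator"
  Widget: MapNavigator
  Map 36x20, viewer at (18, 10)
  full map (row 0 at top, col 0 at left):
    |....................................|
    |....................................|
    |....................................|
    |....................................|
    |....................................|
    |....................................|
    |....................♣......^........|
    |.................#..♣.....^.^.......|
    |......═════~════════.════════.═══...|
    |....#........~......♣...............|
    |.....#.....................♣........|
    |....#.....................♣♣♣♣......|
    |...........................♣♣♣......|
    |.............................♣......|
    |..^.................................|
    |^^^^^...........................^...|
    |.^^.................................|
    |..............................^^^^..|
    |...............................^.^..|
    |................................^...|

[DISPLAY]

        ┃█┃...........@........♣..┃ ┃      
        ┃█┃...................♣♣♣♣┃ ┃      
        ┃█┃....................♣♣♣┃ ┃      
        ┃█┃......................♣┃ ┃      
        ┃█┃.......................┃ ┃      
        ┗━┃.......................┃━┛      
          ┃.......................┃0┃      
          ┃.......................┃0┃      
          ┗━━━━━━━━━━━━━━━━━━━━━━━┛0┃      
                 ┃2024-01-15 00:00:1┃      
                 ┃2024-01-15 00:00:1┃      
                 ┃                  ┃      
                 ┃                  ┃      
                 ┃                  ┃      
                 ┃                  ┃      
                 ┗━━━━━━━━━━━━━━━━━━┛      
                                           
                                           
                                           
                                           
                                           
                                           
                                           


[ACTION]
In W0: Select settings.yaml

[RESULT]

        ┃█┃...........@........♣..┃ ┃      
        ┃█┃...................♣♣♣♣┃ ┃      
        ┃█┃....................♣♣♣┃ ┃      
        ┃█┃......................♣┃ ┃      
        ┃█┃.......................┃ ┃      
        ┗━┃.......................┃━┛      
          ┃.......................┃0┃      
          ┃.......................┃ ┃      
          ┗━━━━━━━━━━━━━━━━━━━━━━━┛ ┃      
                 ┃server:           ┃      
                 ┃  timeout: 5432   ┃      
                 ┃  debug: 8080     ┃      
                 ┃                  ┃      
                 ┃                  ┃      
                 ┃                  ┃      
                 ┗━━━━━━━━━━━━━━━━━━┛      
                                           
                                           
                                           
                                           
                                           
                                           
                                           


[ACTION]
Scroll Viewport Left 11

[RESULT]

                   ┃█┃...........@........♣
                   ┃█┃...................♣♣
                   ┃█┃....................♣
                   ┃█┃.....................
                   ┃█┃.....................
                   ┗━┃.....................
                     ┃.....................
                     ┃.....................
                     ┗━━━━━━━━━━━━━━━━━━━━━
                            ┃server:       
                            ┃  timeout: 543
                            ┃  debug: 8080 
                            ┃              
                            ┃              
                            ┃              
                            ┗━━━━━━━━━━━━━━
                                           
                                           
                                           
                                           
                                           
                                           
                                           


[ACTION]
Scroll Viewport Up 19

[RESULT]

                                           
                                           
                                           
                                           
                                           
                     ┏━━━━━━━━━━━━━━━━━━━━━
                     ┃ MapNavigator        
                     ┠─────────────────────
                     ┃.....................
                     ┃.....................
                     ┃.....................
                     ┃.....................
                   ┏━┃.............♣......^
                   ┃ ┃..........#..♣.....^.
                   ┠─┃════~════════.═══════
                   ┃█┃......~......♣.......
                   ┃█┃...........@........♣
                   ┃█┃...................♣♣
                   ┃█┃....................♣
                   ┃█┃.....................
                   ┃█┃.....................
                   ┗━┃.....................
                     ┃.....................


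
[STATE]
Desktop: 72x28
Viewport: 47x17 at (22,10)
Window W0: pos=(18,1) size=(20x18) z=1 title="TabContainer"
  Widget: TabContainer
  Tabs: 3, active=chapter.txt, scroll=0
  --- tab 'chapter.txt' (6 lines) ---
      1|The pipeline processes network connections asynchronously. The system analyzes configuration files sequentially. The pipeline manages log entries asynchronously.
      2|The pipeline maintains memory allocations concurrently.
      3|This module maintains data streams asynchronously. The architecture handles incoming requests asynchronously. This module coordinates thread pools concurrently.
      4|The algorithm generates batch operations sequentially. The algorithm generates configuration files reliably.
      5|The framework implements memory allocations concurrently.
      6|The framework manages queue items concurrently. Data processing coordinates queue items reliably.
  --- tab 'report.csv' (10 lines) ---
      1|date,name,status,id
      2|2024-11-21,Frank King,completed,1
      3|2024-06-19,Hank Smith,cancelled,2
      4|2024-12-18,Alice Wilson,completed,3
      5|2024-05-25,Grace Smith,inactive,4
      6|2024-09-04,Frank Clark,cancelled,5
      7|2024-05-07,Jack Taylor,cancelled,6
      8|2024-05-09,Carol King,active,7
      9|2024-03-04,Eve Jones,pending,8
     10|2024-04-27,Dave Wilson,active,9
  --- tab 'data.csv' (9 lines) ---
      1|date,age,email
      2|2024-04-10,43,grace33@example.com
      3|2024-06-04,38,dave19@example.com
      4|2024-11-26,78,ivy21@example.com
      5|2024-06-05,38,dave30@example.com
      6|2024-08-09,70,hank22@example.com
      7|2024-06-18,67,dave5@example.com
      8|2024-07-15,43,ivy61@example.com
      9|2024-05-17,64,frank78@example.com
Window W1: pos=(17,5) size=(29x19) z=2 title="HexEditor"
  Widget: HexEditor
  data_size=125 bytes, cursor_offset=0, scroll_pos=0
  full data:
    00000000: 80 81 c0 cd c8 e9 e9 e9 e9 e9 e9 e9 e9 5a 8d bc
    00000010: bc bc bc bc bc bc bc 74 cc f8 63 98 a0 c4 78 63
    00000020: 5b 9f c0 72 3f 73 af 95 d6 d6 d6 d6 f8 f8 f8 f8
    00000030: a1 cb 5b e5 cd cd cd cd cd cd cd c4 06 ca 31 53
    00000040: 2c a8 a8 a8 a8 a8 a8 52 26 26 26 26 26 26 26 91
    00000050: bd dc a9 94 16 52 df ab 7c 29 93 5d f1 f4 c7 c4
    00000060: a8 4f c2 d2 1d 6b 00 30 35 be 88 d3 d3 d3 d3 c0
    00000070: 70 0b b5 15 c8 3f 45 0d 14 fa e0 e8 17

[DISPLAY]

0020  5b 9f c0 72 3f 73┃                       
0030  a1 cb 5b e5 cd cd┃                       
0040  2c a8 a8 a8 a8 a8┃                       
0050  bd dc a9 94 16 52┃                       
0060  a8 4f c2 d2 1d 6b┃                       
0070  70 0b b5 15 c8 3f┃                       
                       ┃                       
                       ┃                       
                       ┃                       
                       ┃                       
                       ┃                       
                       ┃                       
                       ┃                       
━━━━━━━━━━━━━━━━━━━━━━━┛                       
                                               
                                               
                                               


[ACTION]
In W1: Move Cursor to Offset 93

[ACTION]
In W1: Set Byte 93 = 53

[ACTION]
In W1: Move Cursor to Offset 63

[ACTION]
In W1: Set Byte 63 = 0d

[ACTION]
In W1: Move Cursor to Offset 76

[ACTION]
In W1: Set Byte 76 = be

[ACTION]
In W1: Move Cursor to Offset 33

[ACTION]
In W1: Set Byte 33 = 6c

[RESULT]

0020  5b 6C c0 72 3f 73┃                       
0030  a1 cb 5b e5 cd cd┃                       
0040  2c a8 a8 a8 a8 a8┃                       
0050  bd dc a9 94 16 52┃                       
0060  a8 4f c2 d2 1d 6b┃                       
0070  70 0b b5 15 c8 3f┃                       
                       ┃                       
                       ┃                       
                       ┃                       
                       ┃                       
                       ┃                       
                       ┃                       
                       ┃                       
━━━━━━━━━━━━━━━━━━━━━━━┛                       
                                               
                                               
                                               


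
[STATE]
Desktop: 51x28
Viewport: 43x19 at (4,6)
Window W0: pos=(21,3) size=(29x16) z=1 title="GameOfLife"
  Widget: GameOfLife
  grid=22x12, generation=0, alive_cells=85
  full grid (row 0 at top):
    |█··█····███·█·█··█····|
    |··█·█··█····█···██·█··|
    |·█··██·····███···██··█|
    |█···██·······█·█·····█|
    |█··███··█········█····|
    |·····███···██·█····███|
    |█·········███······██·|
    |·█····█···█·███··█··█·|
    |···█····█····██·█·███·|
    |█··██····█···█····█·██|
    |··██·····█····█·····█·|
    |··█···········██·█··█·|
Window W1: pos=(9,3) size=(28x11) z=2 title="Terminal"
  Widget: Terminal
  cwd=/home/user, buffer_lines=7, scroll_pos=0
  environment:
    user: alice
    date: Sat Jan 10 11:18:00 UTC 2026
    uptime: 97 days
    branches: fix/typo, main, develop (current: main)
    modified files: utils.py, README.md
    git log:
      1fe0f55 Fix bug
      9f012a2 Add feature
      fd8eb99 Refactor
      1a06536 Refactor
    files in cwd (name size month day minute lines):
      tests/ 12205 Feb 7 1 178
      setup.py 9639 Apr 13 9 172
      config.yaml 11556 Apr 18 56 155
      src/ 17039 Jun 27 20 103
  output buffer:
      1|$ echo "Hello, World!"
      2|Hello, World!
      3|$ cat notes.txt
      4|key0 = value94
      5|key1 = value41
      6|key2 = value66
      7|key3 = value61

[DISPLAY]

     ┃$ echo "Hello, World!"    ┃          
     ┃Hello, World!             ┃··█····   
     ┃$ cat notes.txt           ┃·██·█··   
     ┃key0 = value94            ┃··██··█   
     ┃key1 = value41            ┃█·····█   
     ┃key2 = value66            ┃··█····   
     ┃key3 = value61            ┃····███   
     ┗━━━━━━━━━━━━━━━━━━━━━━━━━━┛····██·   
                 ┃·█····█···█·███··█··█·   
                 ┃···█····█····██·█·███·   
                 ┃█··██····█···█····█·██   
                 ┃··██·····█····█·····█·   
                 ┗━━━━━━━━━━━━━━━━━━━━━━━━━
                                           
                                           
                                           
                                           
                                           
                                           


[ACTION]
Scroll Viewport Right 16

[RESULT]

 ┃$ echo "Hello, World!"    ┃            ┃ 
 ┃Hello, World!             ┃··█····     ┃ 
 ┃$ cat notes.txt           ┃·██·█··     ┃ 
 ┃key0 = value94            ┃··██··█     ┃ 
 ┃key1 = value41            ┃█·····█     ┃ 
 ┃key2 = value66            ┃··█····     ┃ 
 ┃key3 = value61            ┃····███     ┃ 
 ┗━━━━━━━━━━━━━━━━━━━━━━━━━━┛····██·     ┃ 
             ┃·█····█···█·███··█··█·     ┃ 
             ┃···█····█····██·█·███·     ┃ 
             ┃█··██····█···█····█·██     ┃ 
             ┃··██·····█····█·····█·     ┃ 
             ┗━━━━━━━━━━━━━━━━━━━━━━━━━━━┛ 
                                           
                                           
                                           
                                           
                                           
                                           


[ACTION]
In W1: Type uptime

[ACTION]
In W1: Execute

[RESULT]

 ┃key0 = value94            ┃            ┃ 
 ┃key1 = value41            ┃··█····     ┃ 
 ┃key2 = value66            ┃·██·█··     ┃ 
 ┃key3 = value61            ┃··██··█     ┃ 
 ┃$ uptime                  ┃█·····█     ┃ 
 ┃ 10:00  up 97 days        ┃··█····     ┃ 
 ┃$ █                       ┃····███     ┃ 
 ┗━━━━━━━━━━━━━━━━━━━━━━━━━━┛····██·     ┃ 
             ┃·█····█···█·███··█··█·     ┃ 
             ┃···█····█····██·█·███·     ┃ 
             ┃█··██····█···█····█·██     ┃ 
             ┃··██·····█····█·····█·     ┃ 
             ┗━━━━━━━━━━━━━━━━━━━━━━━━━━━┛ 
                                           
                                           
                                           
                                           
                                           
                                           


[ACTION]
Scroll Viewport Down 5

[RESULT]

 ┃key3 = value61            ┃··██··█     ┃ 
 ┃$ uptime                  ┃█·····█     ┃ 
 ┃ 10:00  up 97 days        ┃··█····     ┃ 
 ┃$ █                       ┃····███     ┃ 
 ┗━━━━━━━━━━━━━━━━━━━━━━━━━━┛····██·     ┃ 
             ┃·█····█···█·███··█··█·     ┃ 
             ┃···█····█····██·█·███·     ┃ 
             ┃█··██····█···█····█·██     ┃ 
             ┃··██·····█····█·····█·     ┃ 
             ┗━━━━━━━━━━━━━━━━━━━━━━━━━━━┛ 
                                           
                                           
                                           
                                           
                                           
                                           
                                           
                                           
                                           


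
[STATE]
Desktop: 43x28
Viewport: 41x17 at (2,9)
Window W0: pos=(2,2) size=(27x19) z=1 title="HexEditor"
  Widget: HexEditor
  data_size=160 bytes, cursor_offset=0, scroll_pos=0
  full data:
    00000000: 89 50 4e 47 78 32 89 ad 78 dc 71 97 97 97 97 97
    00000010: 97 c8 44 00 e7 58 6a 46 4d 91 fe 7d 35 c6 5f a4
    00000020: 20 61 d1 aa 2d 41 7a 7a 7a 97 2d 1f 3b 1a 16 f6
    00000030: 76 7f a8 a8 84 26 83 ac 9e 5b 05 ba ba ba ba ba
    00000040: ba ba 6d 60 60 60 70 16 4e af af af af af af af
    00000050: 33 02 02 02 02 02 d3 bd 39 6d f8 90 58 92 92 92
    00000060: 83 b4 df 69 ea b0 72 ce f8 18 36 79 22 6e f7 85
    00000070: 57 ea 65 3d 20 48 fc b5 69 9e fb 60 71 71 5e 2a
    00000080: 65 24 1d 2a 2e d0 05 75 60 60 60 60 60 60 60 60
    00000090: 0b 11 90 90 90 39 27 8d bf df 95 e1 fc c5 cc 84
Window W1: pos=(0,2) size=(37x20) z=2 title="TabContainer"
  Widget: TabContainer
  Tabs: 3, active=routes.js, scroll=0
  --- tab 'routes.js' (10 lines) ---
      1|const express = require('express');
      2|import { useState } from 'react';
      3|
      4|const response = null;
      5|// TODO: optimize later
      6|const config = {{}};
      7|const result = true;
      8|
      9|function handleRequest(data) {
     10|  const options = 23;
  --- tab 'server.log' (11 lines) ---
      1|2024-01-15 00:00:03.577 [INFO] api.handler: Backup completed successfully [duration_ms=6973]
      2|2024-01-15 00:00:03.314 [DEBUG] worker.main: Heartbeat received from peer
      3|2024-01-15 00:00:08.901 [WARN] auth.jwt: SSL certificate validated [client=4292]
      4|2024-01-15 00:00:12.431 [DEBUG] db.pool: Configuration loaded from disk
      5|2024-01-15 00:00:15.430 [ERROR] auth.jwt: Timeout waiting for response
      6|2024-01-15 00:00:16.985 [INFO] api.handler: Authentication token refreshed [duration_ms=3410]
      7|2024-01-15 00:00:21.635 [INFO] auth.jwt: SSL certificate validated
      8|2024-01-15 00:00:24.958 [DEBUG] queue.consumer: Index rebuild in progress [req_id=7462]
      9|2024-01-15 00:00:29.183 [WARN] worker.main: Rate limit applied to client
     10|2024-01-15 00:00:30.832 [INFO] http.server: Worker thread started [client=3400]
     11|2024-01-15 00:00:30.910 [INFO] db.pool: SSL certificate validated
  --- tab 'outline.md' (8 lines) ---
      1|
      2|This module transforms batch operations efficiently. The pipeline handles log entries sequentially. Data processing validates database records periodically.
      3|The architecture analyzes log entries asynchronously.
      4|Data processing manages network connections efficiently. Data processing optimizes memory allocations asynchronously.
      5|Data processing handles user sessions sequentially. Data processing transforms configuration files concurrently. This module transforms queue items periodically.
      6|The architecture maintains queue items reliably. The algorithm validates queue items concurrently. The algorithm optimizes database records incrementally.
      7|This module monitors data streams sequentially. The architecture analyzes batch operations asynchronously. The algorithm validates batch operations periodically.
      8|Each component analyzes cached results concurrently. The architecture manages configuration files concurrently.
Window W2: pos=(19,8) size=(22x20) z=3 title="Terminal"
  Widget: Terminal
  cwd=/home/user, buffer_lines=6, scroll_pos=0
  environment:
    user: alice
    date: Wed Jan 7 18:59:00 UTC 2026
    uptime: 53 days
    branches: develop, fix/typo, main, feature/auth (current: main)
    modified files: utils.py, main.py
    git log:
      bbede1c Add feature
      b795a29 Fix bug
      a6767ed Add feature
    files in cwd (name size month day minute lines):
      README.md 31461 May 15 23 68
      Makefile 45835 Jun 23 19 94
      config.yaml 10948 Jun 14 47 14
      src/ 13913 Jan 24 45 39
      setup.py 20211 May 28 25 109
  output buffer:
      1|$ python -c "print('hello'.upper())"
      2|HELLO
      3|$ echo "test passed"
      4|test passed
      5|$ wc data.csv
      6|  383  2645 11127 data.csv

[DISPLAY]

                 ┃ Terminal           ┃  
onst response = n┠────────────────────┨  
/ TODO: optimize ┃$ python -c "print('┃  
onst config = {{}┃HELLO               ┃  
onst result = tru┃$ echo "test passed"┃  
                 ┃test passed         ┃  
unction handleReq┃$ wc data.csv       ┃  
 const options = ┃  383  2645 11127 da┃  
                 ┃$ █                 ┃  
                 ┃                    ┃  
                 ┃                    ┃  
                 ┃                    ┃  
━━━━━━━━━━━━━━━━━┃                    ┃  
                 ┃                    ┃  
                 ┃                    ┃  
                 ┃                    ┃  
                 ┃                    ┃  


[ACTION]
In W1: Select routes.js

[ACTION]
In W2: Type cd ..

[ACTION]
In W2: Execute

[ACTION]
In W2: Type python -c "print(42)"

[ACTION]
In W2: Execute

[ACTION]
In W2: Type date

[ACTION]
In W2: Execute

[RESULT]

                 ┃ Terminal           ┃  
onst response = n┠────────────────────┨  
/ TODO: optimize ┃$ python -c "print('┃  
onst config = {{}┃HELLO               ┃  
onst result = tru┃$ echo "test passed"┃  
                 ┃test passed         ┃  
unction handleReq┃$ wc data.csv       ┃  
 const options = ┃  383  2645 11127 da┃  
                 ┃$ cd ..             ┃  
                 ┃                    ┃  
                 ┃$ python -c "print(4┃  
                 ┃42                  ┃  
━━━━━━━━━━━━━━━━━┃$ date              ┃  
                 ┃Wed Jan 7 18:59:00 U┃  
                 ┃$ █                 ┃  
                 ┃                    ┃  
                 ┃                    ┃  
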